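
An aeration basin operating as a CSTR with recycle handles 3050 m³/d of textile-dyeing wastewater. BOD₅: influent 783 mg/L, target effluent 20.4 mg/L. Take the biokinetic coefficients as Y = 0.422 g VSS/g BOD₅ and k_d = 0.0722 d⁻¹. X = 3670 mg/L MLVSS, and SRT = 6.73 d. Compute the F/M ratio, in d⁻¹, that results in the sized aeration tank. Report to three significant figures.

F/M ≈ 0.537 d⁻¹

Steady-state biomass mass balance: V·X·(1 + k_d·θ_c) = Y·Q·(S₀ − S)·θ_c, so V = 0.422 × 3050 × (783 − 20.4) × 6.73 / [3670 × (1 + 0.0722 × 6.73)] = 6.61×10^6 / 5453 = 1211 m³.
F/M = Q·S₀ / (V·X) = 3050 × 783 / (1211 × 3670) = 0.5372 g BOD₅·(g VSS·d)⁻¹.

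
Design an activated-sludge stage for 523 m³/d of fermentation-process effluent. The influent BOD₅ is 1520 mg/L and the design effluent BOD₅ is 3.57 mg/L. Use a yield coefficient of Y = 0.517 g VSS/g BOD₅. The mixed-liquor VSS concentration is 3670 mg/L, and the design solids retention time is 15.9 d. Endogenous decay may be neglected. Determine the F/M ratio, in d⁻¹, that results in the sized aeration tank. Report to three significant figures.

F/M ≈ 0.122 d⁻¹

With k_d = 0 the design equation reduces to V = Y Q (S₀−S) θ_c / X = 0.517 × 523 × (1520 − 3.57) × 15.9 / 3670 = 1776 m³.
Food-to-microorganism ratio F/M = Q S₀ / (V X) = 523 × 1520 / (1776 × 3670) = 0.1219 d⁻¹.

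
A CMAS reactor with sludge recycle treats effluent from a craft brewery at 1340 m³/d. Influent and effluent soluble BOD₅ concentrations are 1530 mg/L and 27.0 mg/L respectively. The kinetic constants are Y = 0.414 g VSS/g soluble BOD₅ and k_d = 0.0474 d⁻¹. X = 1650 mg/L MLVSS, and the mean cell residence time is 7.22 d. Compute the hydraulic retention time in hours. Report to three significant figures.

From the SRT design equation V = Y Q (S₀−S) θ_c / [X (1 + k_d θ_c)] = 0.414 × 1340 × (1530 − 27.0) × 7.22 / [1650 × (1 + 0.0474 × 7.22)] = 6.02×10^6 / 2215 = 2718 m³.
Hydraulic retention time τ = V/Q = 2718 / 1340 = 2.029 d = 48.69 h.

τ ≈ 48.7 h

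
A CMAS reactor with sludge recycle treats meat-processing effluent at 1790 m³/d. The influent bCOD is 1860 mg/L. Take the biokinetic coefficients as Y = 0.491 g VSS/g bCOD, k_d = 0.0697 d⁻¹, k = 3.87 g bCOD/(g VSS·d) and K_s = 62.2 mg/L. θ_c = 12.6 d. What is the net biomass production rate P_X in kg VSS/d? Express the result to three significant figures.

From the Monod/SRT balance for a CMAS, S = K_s·(1+k_d θ_c)/[θ_c·(Y k − k_d) − 1] = 62.2 × (1 + 0.0697 × 12.6) / [12.6 × (0.491 × 3.87 − 0.0697) − 1] = 116.8 / 22.06 = 5.295 mg/L.
Y_obs = Y / (1 + k_d θ_c) = 0.491 / (1 + 0.0697 × 12.6) = 0.491 / 1.878 = 0.2614.
Substrate removed = Q·(S₀ − S) = 1790 m³/d × (1860 − 5.29) g/m³ = 3.32×10^6 g/d = 3320 kg/d.
So the net sludge growth is P_X = 0.2614 × 3320 = 867.9 kg VSS/d.

P_X ≈ 868 kg VSS/d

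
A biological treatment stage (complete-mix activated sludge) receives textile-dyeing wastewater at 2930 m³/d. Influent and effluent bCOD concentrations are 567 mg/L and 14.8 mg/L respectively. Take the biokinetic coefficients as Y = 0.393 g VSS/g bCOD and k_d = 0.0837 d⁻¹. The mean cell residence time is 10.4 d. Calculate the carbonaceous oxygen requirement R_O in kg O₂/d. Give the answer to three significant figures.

R_O ≈ 1140 kg O₂/d

Observed yield with endogenous decay: Y_obs = Y / (1 + k_d·θ_c) = 0.393 / (1 + 0.0837 × 10.4) = 0.393 / 1.870 = 0.2101 g VSS/g bCOD.
Mass of bCOD removed per day: Q(S₀ − S) = 2930 × 552.2 g/m³ = 1618 kg/d.
P_X = Y_obs·Q·(S₀ − S) = 0.2101 × 1618 = 339.9 kg VSS/d.
R_O = Q·ΔS − 1.42 P_X = 1618 − 482.7 = 1135 kg O₂/d.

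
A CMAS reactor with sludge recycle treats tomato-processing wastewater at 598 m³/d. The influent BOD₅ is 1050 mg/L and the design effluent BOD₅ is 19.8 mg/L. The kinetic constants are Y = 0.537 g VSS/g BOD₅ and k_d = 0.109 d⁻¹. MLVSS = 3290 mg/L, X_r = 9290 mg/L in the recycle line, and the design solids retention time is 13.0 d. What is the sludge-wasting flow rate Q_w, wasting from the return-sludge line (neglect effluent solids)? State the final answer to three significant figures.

Q_w ≈ 14.7 m³/d

From the SRT design equation V = Y Q (S₀−S) θ_c / [X (1 + k_d θ_c)] = 0.537 × 598 × (1050 − 19.8) × 13.0 / [3290 × (1 + 0.109 × 13.0)] = 4.3×10^6 / 7952 = 540.8 m³.
Wasting from the return line (neglecting effluent solids): Q_w = V·X / (θ_c·X_r) = 540.8 × 3290 / (13.0 × 9290) = 14.73 m³/d.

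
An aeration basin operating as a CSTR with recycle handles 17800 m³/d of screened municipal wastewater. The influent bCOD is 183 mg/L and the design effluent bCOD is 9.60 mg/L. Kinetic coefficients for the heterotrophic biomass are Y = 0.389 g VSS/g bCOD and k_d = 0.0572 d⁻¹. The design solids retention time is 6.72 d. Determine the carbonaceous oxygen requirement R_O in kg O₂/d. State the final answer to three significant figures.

R_O ≈ 1850 kg O₂/d

Y_obs = Y / (1 + k_d θ_c) = 0.389 / (1 + 0.0572 × 6.72) = 0.389 / 1.384 = 0.2810.
Q·(S₀ − S) = 17800 × (183 − 9.60) × 10⁻³ = 3087 kg/d removed.
Net sludge production P_X = 0.2810 × 3087 = 867.3 kg VSS/d.
R_O = Q·ΔS − 1.42 P_X = 3087 − 1232 = 1855 kg O₂/d.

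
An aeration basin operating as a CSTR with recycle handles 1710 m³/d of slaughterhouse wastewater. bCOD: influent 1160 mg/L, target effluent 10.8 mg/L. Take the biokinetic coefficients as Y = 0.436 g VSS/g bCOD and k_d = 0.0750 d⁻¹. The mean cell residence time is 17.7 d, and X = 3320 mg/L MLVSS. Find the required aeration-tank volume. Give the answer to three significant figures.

Steady-state biomass mass balance: V·X·(1 + k_d·θ_c) = Y·Q·(S₀ − S)·θ_c, so V = 0.436 × 1710 × (1160 − 10.8) × 17.7 / [3320 × (1 + 0.0750 × 17.7)] = 1.52×10^7 / 7727 = 1963 m³.

V ≈ 1960 m³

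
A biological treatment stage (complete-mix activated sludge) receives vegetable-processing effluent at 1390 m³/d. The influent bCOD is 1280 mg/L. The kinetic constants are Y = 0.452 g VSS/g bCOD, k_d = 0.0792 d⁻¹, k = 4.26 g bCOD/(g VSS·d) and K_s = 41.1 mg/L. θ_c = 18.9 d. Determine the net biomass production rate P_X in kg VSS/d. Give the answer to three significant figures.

Effluent substrate depends only on kinetics and SRT: S = K_s(1 + k_d θ_c) / [θ_c(Yk − k_d) − 1] = 41.1 × (1 + 0.0792 × 18.9) / [18.9 × (0.452 × 4.26 − 0.0792) − 1] = 102.6 / 33.90 = 3.028 mg/L.
Y_obs = Y / (1 + k_d θ_c) = 0.452 / (1 + 0.0792 × 18.9) = 0.452 / 2.497 = 0.1810.
Mass of bCOD removed per day: Q(S₀ − S) = 1390 × 1277 g/m³ = 1775 kg/d.
Net biomass production P_X = Y_obs × Q·(S₀ − S) = 0.1810 × 1775 = 321.3 kg VSS/d.

P_X ≈ 321 kg VSS/d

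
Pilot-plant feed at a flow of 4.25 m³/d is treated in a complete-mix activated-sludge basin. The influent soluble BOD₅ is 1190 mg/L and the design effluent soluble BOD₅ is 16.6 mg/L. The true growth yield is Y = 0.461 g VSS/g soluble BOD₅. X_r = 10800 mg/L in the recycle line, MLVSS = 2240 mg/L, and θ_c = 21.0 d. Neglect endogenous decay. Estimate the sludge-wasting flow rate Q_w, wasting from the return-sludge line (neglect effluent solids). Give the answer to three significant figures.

With k_d = 0 the design equation reduces to V = Y Q (S₀−S) θ_c / X = 0.461 × 4.25 × (1190 − 16.6) × 21.0 / 2240 = 21.55 m³.
Q_w = (V·X)/(θ_c X_r) = 21.55 × 2240 / (21.0 × 10800) = 0.2129 m³/d.

Q_w ≈ 0.213 m³/d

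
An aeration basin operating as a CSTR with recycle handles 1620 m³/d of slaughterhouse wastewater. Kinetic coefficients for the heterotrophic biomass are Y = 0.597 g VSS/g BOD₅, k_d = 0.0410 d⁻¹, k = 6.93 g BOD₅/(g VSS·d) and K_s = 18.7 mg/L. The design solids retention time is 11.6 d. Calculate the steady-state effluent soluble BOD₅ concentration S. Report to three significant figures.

From the Monod/SRT balance for a CMAS, S = K_s·(1+k_d θ_c)/[θ_c·(Y k − k_d) − 1] = 18.7 × (1 + 0.0410 × 11.6) / [11.6 × (0.597 × 6.93 − 0.0410) − 1] = 27.59 / 46.52 = 0.5932 mg/L.

S ≈ 0.593 mg/L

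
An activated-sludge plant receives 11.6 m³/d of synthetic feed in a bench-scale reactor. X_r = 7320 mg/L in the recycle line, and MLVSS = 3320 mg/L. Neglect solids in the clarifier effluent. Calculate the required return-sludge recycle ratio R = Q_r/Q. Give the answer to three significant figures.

R = Q_r/Q = X/(X_r − X) = 3320 / (7320 − 3320) = 0.8300.

R ≈ 0.830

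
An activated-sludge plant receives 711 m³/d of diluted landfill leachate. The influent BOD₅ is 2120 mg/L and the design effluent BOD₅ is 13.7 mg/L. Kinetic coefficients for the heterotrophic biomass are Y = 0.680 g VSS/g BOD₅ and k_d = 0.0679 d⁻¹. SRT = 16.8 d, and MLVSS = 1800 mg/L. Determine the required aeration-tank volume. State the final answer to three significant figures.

V ≈ 4440 m³

Rearranging the biomass balance for a CMAS with decay, V = Y·Q·ΔS·θ_c / [X·(1+k_d θ_c)] = 0.680 × 711 × (2120 − 13.7) × 16.8 / [1800 × (1 + 0.0679 × 16.8)] = 1.71×10^7 / 3853 = 4440 m³.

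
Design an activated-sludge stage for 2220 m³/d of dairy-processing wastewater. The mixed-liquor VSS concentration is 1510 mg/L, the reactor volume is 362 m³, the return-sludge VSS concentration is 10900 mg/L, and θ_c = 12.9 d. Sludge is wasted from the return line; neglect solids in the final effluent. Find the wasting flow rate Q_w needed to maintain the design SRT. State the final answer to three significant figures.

Q_w ≈ 3.89 m³/d

Q_w = (V·X)/(θ_c X_r) = 362.0 × 1510 / (12.9 × 10900) = 3.887 m³/d.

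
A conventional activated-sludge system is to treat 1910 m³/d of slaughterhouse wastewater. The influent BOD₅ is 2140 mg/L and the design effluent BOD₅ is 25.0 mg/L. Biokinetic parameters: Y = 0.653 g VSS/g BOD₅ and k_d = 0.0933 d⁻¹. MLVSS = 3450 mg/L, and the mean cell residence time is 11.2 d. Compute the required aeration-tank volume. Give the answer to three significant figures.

V ≈ 4190 m³

From the SRT design equation V = Y Q (S₀−S) θ_c / [X (1 + k_d θ_c)] = 0.653 × 1910 × (2140 − 25.0) × 11.2 / [3450 × (1 + 0.0933 × 11.2)] = 2.95×10^7 / 7055 = 4188 m³.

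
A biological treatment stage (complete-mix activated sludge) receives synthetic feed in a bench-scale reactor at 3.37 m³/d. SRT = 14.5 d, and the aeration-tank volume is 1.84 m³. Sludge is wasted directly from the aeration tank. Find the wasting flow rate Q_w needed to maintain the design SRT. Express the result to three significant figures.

For wasting at MLVSS concentration, Q_w = V/θ_c = 1.840/14.5 = 0.1269 m³/d.

Q_w ≈ 0.127 m³/d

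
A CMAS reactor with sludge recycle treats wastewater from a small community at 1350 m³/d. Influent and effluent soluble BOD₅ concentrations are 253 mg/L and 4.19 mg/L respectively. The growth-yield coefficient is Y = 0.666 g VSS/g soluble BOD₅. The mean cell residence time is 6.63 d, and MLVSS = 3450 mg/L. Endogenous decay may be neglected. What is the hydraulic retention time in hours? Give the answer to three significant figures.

With k_d = 0 the design equation reduces to V = Y Q (S₀−S) θ_c / X = 0.666 × 1350 × (253 − 4.19) × 6.63 / 3450 = 429.9 m³.
Hydraulic retention time τ = V/Q = 429.9 / 1350 = 0.3184 d = 7.643 h.

τ ≈ 7.64 h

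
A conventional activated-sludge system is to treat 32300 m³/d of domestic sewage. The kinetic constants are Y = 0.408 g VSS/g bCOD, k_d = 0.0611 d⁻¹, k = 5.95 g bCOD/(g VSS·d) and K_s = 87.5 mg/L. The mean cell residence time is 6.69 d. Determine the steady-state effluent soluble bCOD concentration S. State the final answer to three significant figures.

For a completely mixed reactor with recycle the Lawrence–McCarty relation gives S = K_s·(1 + k_d·θ_c) / [θ_c·(Y·k − k_d) − 1] = 87.5 × (1 + 0.0611 × 6.69) / [6.69 × (0.408 × 5.95 − 0.0611) − 1] = 123.3 / 14.83 = 8.311 mg/L.

S ≈ 8.31 mg/L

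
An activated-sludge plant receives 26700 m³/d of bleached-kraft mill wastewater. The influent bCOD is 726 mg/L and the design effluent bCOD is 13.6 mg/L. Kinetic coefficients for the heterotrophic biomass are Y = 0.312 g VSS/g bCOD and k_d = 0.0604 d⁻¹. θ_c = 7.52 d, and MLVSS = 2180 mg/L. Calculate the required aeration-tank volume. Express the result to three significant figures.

From the SRT design equation V = Y Q (S₀−S) θ_c / [X (1 + k_d θ_c)] = 0.312 × 26700 × (726 − 13.6) × 7.52 / [2180 × (1 + 0.0604 × 7.52)] = 4.46×10^7 / 3170 = 14077 m³.

V ≈ 14100 m³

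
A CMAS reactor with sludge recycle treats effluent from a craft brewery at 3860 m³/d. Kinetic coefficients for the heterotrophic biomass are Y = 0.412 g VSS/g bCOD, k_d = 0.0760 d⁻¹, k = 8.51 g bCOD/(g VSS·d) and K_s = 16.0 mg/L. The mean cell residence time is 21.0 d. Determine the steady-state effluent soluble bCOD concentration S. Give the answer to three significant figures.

For a completely mixed reactor with recycle the Lawrence–McCarty relation gives S = K_s·(1 + k_d·θ_c) / [θ_c·(Y·k − k_d) − 1] = 16.0 × (1 + 0.0760 × 21.0) / [21.0 × (0.412 × 8.51 − 0.0760) − 1] = 41.54 / 71.03 = 0.5847 mg/L.

S ≈ 0.585 mg/L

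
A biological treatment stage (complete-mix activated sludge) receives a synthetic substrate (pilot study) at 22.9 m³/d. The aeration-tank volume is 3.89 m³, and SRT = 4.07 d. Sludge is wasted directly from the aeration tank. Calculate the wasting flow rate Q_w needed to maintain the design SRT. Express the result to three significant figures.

Q_w ≈ 0.956 m³/d

Wasting from the aeration tank: Q_w = V / θ_c = 3.890 / 4.07 = 0.9558 m³/d.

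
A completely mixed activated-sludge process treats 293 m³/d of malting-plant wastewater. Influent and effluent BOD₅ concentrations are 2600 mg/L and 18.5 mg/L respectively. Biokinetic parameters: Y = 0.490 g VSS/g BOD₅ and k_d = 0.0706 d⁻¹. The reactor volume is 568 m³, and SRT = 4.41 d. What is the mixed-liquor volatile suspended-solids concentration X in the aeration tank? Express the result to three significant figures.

Solving the biomass balance for X: X = Y Q (S₀−S) θ_c / [V (1+k_d θ_c)] = 0.490 × 293 × (2600 − 18.5) × 4.41 / [568 × (1 + 0.0706 × 4.41)] = 2194 mg/L.

X ≈ 2190 mg/L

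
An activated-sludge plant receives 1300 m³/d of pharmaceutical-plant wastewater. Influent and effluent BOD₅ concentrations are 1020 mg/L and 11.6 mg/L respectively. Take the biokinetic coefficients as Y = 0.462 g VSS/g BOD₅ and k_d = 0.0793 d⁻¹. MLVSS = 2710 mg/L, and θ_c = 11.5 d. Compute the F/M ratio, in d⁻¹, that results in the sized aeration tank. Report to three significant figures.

From the SRT design equation V = Y Q (S₀−S) θ_c / [X (1 + k_d θ_c)] = 0.462 × 1300 × (1020 − 11.6) × 11.5 / [2710 × (1 + 0.0793 × 11.5)] = 6.96×10^6 / 5181 = 1344 m³.
Food-to-microorganism ratio F/M = Q S₀ / (V X) = 1300 × 1020 / (1344 × 2710) = 0.3640 d⁻¹.

F/M ≈ 0.364 d⁻¹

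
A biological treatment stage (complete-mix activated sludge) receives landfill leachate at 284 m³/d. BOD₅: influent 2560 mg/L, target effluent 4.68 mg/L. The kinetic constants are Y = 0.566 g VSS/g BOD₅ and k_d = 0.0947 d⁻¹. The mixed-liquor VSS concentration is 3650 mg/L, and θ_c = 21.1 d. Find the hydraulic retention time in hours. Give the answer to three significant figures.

From the SRT design equation V = Y Q (S₀−S) θ_c / [X (1 + k_d θ_c)] = 0.566 × 284 × (2560 − 4.68) × 21.1 / [3650 × (1 + 0.0947 × 21.1)] = 8.67×10^6 / 10943 = 792.0 m³.
τ = V/Q = 792.0/284 = 2.789 d, or 66.93 h.

τ ≈ 66.9 h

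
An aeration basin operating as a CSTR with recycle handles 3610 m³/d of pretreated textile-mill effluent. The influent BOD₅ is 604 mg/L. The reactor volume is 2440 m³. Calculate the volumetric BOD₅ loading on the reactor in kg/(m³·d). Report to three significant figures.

L_v ≈ 0.894 kg BOD₅/(m³·d)

Applied BOD₅ load per unit volume = Q·S₀/V = (3610 × 604/1000)/2440 = 0.8936 kg BOD₅·m⁻³·d⁻¹.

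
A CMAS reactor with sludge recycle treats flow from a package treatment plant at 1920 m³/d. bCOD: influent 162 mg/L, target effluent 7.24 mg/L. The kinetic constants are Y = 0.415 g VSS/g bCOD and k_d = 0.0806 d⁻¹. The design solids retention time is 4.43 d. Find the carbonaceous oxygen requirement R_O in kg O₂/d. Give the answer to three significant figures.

Y_obs = Y / (1 + k_d θ_c) = 0.415 / (1 + 0.0806 × 4.43) = 0.415 / 1.357 = 0.3058.
ΔS = 162 − 7.24 = 154.8 mg/L, so the substrate removal rate is 1920 × 154.8/1000 = 297.1 kg bCOD/d.
Net sludge production P_X = 0.3058 × 297.1 = 90.87 kg VSS/d.
Carbonaceous O₂ demand = substrate oxidised − cell-mass equivalent = 297.1 − 1.42 × 90.87 = 168.1 kg O₂/d.

R_O ≈ 168 kg O₂/d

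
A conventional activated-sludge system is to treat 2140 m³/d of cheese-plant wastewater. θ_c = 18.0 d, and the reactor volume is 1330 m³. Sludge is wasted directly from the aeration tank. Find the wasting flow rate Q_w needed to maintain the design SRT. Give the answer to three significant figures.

Q_w ≈ 73.9 m³/d

For wasting at MLVSS concentration, Q_w = V/θ_c = 1330/18.0 = 73.89 m³/d.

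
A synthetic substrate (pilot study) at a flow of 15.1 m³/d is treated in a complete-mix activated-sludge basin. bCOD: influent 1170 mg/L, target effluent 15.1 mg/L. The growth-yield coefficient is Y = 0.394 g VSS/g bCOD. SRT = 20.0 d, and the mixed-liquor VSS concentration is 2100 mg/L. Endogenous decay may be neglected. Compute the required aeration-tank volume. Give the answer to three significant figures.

V ≈ 65.4 m³

V·X = Y·Q·ΔS·θ_c gives V = 0.394 × 15.1 × (1170 − 15.1) × 20.0 / 2100 = 65.44 m³.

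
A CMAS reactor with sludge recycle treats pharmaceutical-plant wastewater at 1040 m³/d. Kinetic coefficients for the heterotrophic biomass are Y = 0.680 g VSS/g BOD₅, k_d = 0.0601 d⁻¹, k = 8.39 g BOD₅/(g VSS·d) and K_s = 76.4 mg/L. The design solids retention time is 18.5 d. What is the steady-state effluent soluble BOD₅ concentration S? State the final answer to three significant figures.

S ≈ 1.56 mg/L

For a completely mixed reactor with recycle the Lawrence–McCarty relation gives S = K_s·(1 + k_d·θ_c) / [θ_c·(Y·k − k_d) − 1] = 76.4 × (1 + 0.0601 × 18.5) / [18.5 × (0.680 × 8.39 − 0.0601) − 1] = 161.3 / 103.4 = 1.560 mg/L.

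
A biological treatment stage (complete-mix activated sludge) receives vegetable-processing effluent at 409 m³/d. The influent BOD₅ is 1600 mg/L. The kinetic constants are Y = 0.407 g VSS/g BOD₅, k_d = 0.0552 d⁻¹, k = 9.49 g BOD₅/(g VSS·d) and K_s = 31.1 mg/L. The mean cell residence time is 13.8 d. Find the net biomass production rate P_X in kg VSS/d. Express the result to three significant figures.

P_X ≈ 151 kg VSS/d

From the Monod/SRT balance for a CMAS, S = K_s·(1+k_d θ_c)/[θ_c·(Y k − k_d) − 1] = 31.1 × (1 + 0.0552 × 13.8) / [13.8 × (0.407 × 9.49 − 0.0552) − 1] = 54.79 / 51.54 = 1.063 mg/L.
The observed yield is Y_obs = Y/(1 + k_d·θ_c) = 0.407 / (1 + 0.0552 × 13.8) = 0.407 / 1.762 = 0.2310 g VSS per g BOD₅ removed.
Substrate removed = Q·(S₀ − S) = 409 m³/d × (1600 − 1.06) g/m³ = 6.54×10^5 g/d = 654.0 kg/d.
Net biomass production P_X = Y_obs × Q·(S₀ − S) = 0.2310 × 654.0 = 151.1 kg VSS/d.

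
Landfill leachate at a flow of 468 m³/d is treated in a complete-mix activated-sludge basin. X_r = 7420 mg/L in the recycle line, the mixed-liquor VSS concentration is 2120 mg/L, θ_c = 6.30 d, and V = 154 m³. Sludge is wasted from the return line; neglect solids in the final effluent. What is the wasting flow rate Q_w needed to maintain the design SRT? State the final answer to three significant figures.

θ_c = V·X/(Q_w·X_r) when wasting from the recycle, so Q_w = V·X/(θ_c·X_r) = 154.0 × 2120 / (6.30 × 7420) = 6.984 m³/d.

Q_w ≈ 6.98 m³/d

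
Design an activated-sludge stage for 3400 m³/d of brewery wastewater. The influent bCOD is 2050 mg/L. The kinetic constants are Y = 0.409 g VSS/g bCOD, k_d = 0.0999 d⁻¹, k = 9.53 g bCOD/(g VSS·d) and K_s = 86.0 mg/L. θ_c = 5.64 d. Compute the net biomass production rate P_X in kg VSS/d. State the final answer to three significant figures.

P_X ≈ 1820 kg VSS/d

Effluent substrate depends only on kinetics and SRT: S = K_s(1 + k_d θ_c) / [θ_c(Yk − k_d) − 1] = 86.0 × (1 + 0.0999 × 5.64) / [5.64 × (0.409 × 9.53 − 0.0999) − 1] = 134.5 / 20.42 = 6.585 mg/L.
Observed yield with endogenous decay: Y_obs = Y / (1 + k_d·θ_c) = 0.409 / (1 + 0.0999 × 5.64) = 0.409 / 1.563 = 0.2616 g VSS/g bCOD.
Q·(S₀ − S) = 3400 × (2050 − 6.58) × 10⁻³ = 6948 kg/d removed.
P_X = Y_obs · Q(S₀ − S) = 0.2616 × 6948 = 1818 kg VSS/d.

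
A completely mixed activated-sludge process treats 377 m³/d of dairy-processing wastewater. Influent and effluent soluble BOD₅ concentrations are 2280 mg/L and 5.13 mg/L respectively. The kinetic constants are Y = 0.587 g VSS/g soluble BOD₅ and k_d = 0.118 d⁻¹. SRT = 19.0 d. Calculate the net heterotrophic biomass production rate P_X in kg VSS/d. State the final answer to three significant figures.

P_X ≈ 155 kg VSS/d

Y_obs = Y / (1 + k_d θ_c) = 0.587 / (1 + 0.118 × 19.0) = 0.587 / 3.242 = 0.1811.
ΔS = 2280 − 5.13 = 2275 mg/L, so the substrate removal rate is 377 × 2275/1000 = 857.6 kg soluble BOD₅/d.
Net biomass production P_X = Y_obs × Q·(S₀ − S) = 0.1811 × 857.6 = 155.3 kg VSS/d.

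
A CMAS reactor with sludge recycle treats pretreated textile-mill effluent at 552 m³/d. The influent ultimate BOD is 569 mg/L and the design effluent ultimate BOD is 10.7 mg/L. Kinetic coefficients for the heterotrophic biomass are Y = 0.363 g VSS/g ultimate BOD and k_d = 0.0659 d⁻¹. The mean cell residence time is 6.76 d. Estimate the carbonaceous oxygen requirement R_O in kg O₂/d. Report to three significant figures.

The observed yield is Y_obs = Y/(1 + k_d·θ_c) = 0.363 / (1 + 0.0659 × 6.76) = 0.363 / 1.445 = 0.2511 g VSS per g ultimate BOD removed.
Q·(S₀ − S) = 552 × (569 − 10.7) × 10⁻³ = 308.2 kg/d removed.
Biomass synthesised: P_X = Y_obs × 308.2 = 77.39 kg VSS/d.
R_O = Q·(S₀ − S) − 1.42·P_X = 308.2 − 1.42 × 77.39 = 198.3 kg O₂/d.

R_O ≈ 198 kg O₂/d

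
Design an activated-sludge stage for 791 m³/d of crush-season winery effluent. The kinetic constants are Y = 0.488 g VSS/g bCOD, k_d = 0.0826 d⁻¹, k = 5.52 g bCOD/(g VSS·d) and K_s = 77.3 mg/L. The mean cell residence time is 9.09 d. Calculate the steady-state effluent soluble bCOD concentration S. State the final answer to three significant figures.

S ≈ 5.95 mg/L

For a completely mixed reactor with recycle the Lawrence–McCarty relation gives S = K_s·(1 + k_d·θ_c) / [θ_c·(Y·k − k_d) − 1] = 77.3 × (1 + 0.0826 × 9.09) / [9.09 × (0.488 × 5.52 − 0.0826) − 1] = 135.3 / 22.74 = 5.953 mg/L.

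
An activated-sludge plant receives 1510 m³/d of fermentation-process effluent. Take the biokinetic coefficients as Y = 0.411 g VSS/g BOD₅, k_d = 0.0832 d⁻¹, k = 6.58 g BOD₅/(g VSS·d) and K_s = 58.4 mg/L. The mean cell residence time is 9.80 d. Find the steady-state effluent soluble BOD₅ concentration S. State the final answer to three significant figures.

S ≈ 4.29 mg/L

Effluent substrate depends only on kinetics and SRT: S = K_s(1 + k_d θ_c) / [θ_c(Yk − k_d) − 1] = 58.4 × (1 + 0.0832 × 9.80) / [9.80 × (0.411 × 6.58 − 0.0832) − 1] = 106.0 / 24.69 = 4.294 mg/L.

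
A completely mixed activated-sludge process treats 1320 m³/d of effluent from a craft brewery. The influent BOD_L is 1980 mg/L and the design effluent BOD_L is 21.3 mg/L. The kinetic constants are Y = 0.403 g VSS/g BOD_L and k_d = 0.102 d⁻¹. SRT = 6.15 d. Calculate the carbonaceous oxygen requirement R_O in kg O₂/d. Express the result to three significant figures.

Y_obs = Y / (1 + k_d θ_c) = 0.403 / (1 + 0.102 × 6.15) = 0.403 / 1.627 = 0.2476.
ΔS = 1980 − 21.3 = 1959 mg/L, so the substrate removal rate is 1320 × 1959/1000 = 2585 kg BOD_L/d.
Biomass synthesised: P_X = Y_obs × 2585 = 640.3 kg VSS/d.
Carbonaceous O₂ demand = substrate oxidised − cell-mass equivalent = 2585 − 1.42 × 640.3 = 1676 kg O₂/d.

R_O ≈ 1680 kg O₂/d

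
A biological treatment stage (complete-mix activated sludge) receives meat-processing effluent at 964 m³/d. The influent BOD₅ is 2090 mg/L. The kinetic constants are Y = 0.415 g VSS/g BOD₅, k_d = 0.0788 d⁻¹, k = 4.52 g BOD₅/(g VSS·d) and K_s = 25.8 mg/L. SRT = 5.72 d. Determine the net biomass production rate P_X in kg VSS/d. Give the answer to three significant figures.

Effluent substrate depends only on kinetics and SRT: S = K_s(1 + k_d θ_c) / [θ_c(Yk − k_d) − 1] = 25.8 × (1 + 0.0788 × 5.72) / [5.72 × (0.415 × 4.52 − 0.0788) − 1] = 37.43 / 9.279 = 4.034 mg/L.
Y_obs = Y / (1 + k_d θ_c) = 0.415 / (1 + 0.0788 × 5.72) = 0.415 / 1.451 = 0.2861.
ΔS = 2090 − 4.03 = 2086 mg/L, so the substrate removal rate is 964 × 2086/1000 = 2011 kg BOD₅/d.
P_X = Y_obs · Q(S₀ − S) = 0.2861 × 2011 = 575.2 kg VSS/d.

P_X ≈ 575 kg VSS/d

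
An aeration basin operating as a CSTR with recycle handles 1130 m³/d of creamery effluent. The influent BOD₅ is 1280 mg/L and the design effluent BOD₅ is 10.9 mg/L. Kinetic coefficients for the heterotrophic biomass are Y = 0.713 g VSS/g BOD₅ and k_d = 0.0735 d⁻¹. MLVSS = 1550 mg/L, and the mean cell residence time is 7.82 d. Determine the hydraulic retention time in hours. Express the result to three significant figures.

τ ≈ 69.6 h

From the SRT design equation V = Y Q (S₀−S) θ_c / [X (1 + k_d θ_c)] = 0.713 × 1130 × (1280 − 10.9) × 7.82 / [1550 × (1 + 0.0735 × 7.82)] = 8×10^6 / 2441 = 3276 m³.
τ = V/Q = 3276/1130 = 2.899 d, or 69.58 h.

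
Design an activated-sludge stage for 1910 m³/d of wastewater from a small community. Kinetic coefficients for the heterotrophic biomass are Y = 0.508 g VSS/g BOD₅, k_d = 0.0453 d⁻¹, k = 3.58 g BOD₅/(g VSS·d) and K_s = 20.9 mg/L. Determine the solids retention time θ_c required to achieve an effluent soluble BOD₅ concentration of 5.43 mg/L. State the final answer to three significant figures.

θ_c ≈ 3.03 d

At the target effluent, Y k S/(K_s+S) = 0.508×3.58×5.43/26.33 = 0.3751 d⁻¹.
θ_c = 1/(μ − k_d) = 1/(0.3751 − 0.0453) = 1/0.3298 = 3.033 d.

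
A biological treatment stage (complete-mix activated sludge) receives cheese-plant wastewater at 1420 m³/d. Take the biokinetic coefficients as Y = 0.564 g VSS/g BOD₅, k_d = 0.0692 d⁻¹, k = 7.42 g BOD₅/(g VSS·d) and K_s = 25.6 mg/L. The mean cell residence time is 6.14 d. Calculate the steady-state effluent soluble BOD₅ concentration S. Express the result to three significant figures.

S ≈ 1.50 mg/L

From the Monod/SRT balance for a CMAS, S = K_s·(1+k_d θ_c)/[θ_c·(Y k − k_d) − 1] = 25.6 × (1 + 0.0692 × 6.14) / [6.14 × (0.564 × 7.42 − 0.0692) − 1] = 36.48 / 24.27 = 1.503 mg/L.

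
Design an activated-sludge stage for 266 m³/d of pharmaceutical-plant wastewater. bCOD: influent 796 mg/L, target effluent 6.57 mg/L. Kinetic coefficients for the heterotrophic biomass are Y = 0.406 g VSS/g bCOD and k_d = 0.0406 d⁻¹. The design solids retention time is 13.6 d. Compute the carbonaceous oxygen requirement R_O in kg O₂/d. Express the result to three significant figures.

R_O ≈ 132 kg O₂/d

Y_obs = Y / (1 + k_d θ_c) = 0.406 / (1 + 0.0406 × 13.6) = 0.406 / 1.552 = 0.2616.
Substrate removed = Q·(S₀ − S) = 266 m³/d × (796 − 6.57) g/m³ = 2.1×10^5 g/d = 210.0 kg/d.
Net sludge production P_X = 0.2616 × 210.0 = 54.93 kg VSS/d.
R_O = Q·(S₀ − S) − 1.42·P_X = 210.0 − 1.42 × 54.93 = 132.0 kg O₂/d.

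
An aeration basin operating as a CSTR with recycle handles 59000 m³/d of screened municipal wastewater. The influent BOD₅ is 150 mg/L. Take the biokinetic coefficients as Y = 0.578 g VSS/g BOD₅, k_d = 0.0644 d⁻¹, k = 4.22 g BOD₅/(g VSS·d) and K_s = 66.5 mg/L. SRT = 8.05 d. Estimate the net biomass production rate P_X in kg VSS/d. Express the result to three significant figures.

From the Monod/SRT balance for a CMAS, S = K_s·(1+k_d θ_c)/[θ_c·(Y k − k_d) − 1] = 66.5 × (1 + 0.0644 × 8.05) / [8.05 × (0.578 × 4.22 − 0.0644) − 1] = 101.0 / 18.12 = 5.574 mg/L.
Correct the yield for decay: Y_obs = Y/(1 + k_d θ_c) = 0.578 / (1 + 0.0644 × 8.05) = 0.578 / 1.518 = 0.3807.
Mass of BOD₅ removed per day: Q(S₀ − S) = 59000 × 144.4 g/m³ = 8521 kg/d.
Net biomass production P_X = Y_obs × Q·(S₀ − S) = 0.3807 × 8521 = 3244 kg VSS/d.

P_X ≈ 3240 kg VSS/d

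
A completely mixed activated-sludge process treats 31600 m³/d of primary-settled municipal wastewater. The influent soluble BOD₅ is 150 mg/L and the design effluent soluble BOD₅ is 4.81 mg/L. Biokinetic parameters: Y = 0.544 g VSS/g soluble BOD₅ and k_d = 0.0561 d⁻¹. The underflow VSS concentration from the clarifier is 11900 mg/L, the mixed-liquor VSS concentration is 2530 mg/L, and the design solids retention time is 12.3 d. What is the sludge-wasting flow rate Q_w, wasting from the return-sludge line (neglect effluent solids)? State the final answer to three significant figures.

Rearranging the biomass balance for a CMAS with decay, V = Y·Q·ΔS·θ_c / [X·(1+k_d θ_c)] = 0.544 × 31600 × (150 − 4.81) × 12.3 / [2530 × (1 + 0.0561 × 12.3)] = 3.07×10^7 / 4276 = 7180 m³.
θ_c = V·X/(Q_w·X_r) when wasting from the recycle, so Q_w = V·X/(θ_c·X_r) = 7180 × 2530 / (12.3 × 11900) = 124.1 m³/d.

Q_w ≈ 124 m³/d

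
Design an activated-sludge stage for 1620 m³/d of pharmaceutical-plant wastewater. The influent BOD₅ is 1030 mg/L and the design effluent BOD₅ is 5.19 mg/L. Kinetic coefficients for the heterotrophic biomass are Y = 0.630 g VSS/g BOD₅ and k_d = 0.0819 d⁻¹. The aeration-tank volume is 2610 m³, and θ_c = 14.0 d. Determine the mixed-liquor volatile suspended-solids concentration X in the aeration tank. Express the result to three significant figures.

X ≈ 2610 mg/L

Solving the biomass balance for X: X = Y Q (S₀−S) θ_c / [V (1+k_d θ_c)] = 0.630 × 1620 × (1030 − 5.19) × 14.0 / [2610 × (1 + 0.0819 × 14.0)] = 2614 mg/L.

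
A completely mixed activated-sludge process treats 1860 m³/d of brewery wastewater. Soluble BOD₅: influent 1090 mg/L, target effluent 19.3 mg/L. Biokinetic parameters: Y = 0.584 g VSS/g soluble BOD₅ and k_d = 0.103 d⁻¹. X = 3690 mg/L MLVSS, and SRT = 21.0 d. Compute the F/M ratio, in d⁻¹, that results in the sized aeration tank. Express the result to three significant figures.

F/M ≈ 0.263 d⁻¹

From the SRT design equation V = Y Q (S₀−S) θ_c / [X (1 + k_d θ_c)] = 0.584 × 1860 × (1090 − 19.3) × 21.0 / [3690 × (1 + 0.103 × 21.0)] = 2.44×10^7 / 11671 = 2093 m³.
Food-to-microorganism ratio F/M = Q S₀ / (V X) = 1860 × 1090 / (2093 × 3690) = 0.2626 d⁻¹.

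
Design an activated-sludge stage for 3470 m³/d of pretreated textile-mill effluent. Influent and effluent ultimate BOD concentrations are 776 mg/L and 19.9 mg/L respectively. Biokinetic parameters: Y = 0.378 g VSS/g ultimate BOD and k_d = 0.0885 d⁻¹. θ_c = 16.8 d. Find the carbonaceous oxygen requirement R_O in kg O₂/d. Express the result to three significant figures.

Y_obs = Y / (1 + k_d θ_c) = 0.378 / (1 + 0.0885 × 16.8) = 0.378 / 2.487 = 0.1520.
Q·(S₀ − S) = 3470 × (776 − 19.9) × 10⁻³ = 2624 kg/d removed.
P_X = Y_obs·Q·(S₀ − S) = 0.1520 × 2624 = 398.8 kg VSS/d.
R_O = Q·(S₀ − S) − 1.42·P_X = 2624 − 1.42 × 398.8 = 2057 kg O₂/d.

R_O ≈ 2060 kg O₂/d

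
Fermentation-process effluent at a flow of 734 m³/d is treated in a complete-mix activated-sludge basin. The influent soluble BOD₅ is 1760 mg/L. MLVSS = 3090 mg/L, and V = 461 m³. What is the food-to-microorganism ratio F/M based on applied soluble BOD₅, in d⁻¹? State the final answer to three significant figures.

Food-to-microorganism ratio F/M = Q S₀ / (V X) = 734 × 1760 / (461.0 × 3090) = 0.9069 d⁻¹.

F/M ≈ 0.907 d⁻¹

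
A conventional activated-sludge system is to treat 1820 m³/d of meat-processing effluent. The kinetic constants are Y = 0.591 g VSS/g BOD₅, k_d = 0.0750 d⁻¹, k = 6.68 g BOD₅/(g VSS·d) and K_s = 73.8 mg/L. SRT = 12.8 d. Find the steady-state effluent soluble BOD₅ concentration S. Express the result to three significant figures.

S ≈ 2.98 mg/L

From the Monod/SRT balance for a CMAS, S = K_s·(1+k_d θ_c)/[θ_c·(Y k − k_d) − 1] = 73.8 × (1 + 0.0750 × 12.8) / [12.8 × (0.591 × 6.68 − 0.0750) − 1] = 144.6 / 48.57 = 2.978 mg/L.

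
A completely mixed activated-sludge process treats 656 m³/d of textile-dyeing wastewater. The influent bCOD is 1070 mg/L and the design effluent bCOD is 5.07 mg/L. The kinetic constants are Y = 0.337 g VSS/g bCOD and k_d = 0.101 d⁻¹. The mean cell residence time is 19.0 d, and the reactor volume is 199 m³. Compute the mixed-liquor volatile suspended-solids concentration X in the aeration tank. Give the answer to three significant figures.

X ≈ 7700 mg/L

X = Y·Q·ΔS·θ_c / [V·(1 + k_d θ_c)] = 0.337 × 656 × (1070 − 5.07) × 19.0 / [199 × (1 + 0.101 × 19.0)] = 7701 mg/L.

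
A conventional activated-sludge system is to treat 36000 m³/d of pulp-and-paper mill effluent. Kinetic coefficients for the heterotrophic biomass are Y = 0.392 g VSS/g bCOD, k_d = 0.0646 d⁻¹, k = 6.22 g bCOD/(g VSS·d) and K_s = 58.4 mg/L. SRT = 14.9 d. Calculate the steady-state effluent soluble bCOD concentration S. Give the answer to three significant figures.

For a completely mixed reactor with recycle the Lawrence–McCarty relation gives S = K_s·(1 + k_d·θ_c) / [θ_c·(Y·k − k_d) − 1] = 58.4 × (1 + 0.0646 × 14.9) / [14.9 × (0.392 × 6.22 − 0.0646) − 1] = 114.6 / 34.37 = 3.335 mg/L.

S ≈ 3.33 mg/L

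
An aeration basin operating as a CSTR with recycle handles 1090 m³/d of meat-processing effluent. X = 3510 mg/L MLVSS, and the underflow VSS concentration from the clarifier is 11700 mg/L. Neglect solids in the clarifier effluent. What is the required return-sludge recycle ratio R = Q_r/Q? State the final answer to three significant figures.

R = Q_r/Q = X/(X_r − X) = 3510 / (11700 − 3510) = 0.4286.

R ≈ 0.429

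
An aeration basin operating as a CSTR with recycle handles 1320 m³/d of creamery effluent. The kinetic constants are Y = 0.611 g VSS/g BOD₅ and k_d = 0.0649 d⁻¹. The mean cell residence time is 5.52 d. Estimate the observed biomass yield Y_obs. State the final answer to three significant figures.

Y_obs = Y / (1 + k_d θ_c) = 0.611 / (1 + 0.0649 × 5.52) = 0.611 / 1.358 = 0.4498.

Y_obs ≈ 0.450 g VSS/g BOD₅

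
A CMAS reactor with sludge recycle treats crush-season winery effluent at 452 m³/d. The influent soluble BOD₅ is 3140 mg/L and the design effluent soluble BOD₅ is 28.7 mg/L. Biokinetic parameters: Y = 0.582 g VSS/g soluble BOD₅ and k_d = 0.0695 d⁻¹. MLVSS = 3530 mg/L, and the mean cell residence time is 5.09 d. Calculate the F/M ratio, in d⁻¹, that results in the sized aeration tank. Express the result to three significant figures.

Rearranging the biomass balance for a CMAS with decay, V = Y·Q·ΔS·θ_c / [X·(1+k_d θ_c)] = 0.582 × 452 × (3140 − 28.7) × 5.09 / [3530 × (1 + 0.0695 × 5.09)] = 4.17×10^6 / 4779 = 871.8 m³.
Food-to-microorganism ratio F/M = Q S₀ / (V X) = 452 × 3140 / (871.8 × 3530) = 0.4612 d⁻¹.

F/M ≈ 0.461 d⁻¹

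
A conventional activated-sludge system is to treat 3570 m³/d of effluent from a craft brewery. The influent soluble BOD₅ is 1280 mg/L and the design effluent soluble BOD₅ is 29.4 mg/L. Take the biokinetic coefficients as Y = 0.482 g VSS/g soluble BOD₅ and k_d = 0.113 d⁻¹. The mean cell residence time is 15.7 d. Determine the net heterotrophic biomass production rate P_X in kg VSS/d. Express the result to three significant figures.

Correct the yield for decay: Y_obs = Y/(1 + k_d θ_c) = 0.482 / (1 + 0.113 × 15.7) = 0.482 / 2.774 = 0.1738.
Mass of soluble BOD₅ removed per day: Q(S₀ − S) = 3570 × 1251 g/m³ = 4465 kg/d.
P_X = Y_obs · Q(S₀ − S) = 0.1738 × 4465 = 775.7 kg VSS/d.

P_X ≈ 776 kg VSS/d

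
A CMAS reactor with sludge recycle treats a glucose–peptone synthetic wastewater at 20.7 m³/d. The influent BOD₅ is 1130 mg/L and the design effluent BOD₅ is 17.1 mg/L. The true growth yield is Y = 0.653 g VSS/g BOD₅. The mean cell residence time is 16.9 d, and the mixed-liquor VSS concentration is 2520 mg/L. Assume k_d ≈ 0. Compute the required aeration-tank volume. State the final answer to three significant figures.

V ≈ 101 m³

Biomass mass balance (decay neglected): V·X = Y·Q·(S₀ − S)·θ_c, so V = 0.653 × 20.7 × (1130 − 17.1) × 16.9 / 2520 = 100.9 m³.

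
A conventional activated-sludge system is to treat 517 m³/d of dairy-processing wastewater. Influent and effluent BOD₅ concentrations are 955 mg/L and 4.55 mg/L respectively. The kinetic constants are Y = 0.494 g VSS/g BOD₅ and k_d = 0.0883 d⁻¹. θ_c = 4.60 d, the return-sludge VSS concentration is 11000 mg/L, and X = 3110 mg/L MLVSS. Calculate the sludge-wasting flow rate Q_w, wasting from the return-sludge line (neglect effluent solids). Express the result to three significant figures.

Q_w ≈ 15.7 m³/d

Rearranging the biomass balance for a CMAS with decay, V = Y·Q·ΔS·θ_c / [X·(1+k_d θ_c)] = 0.494 × 517 × (955 − 4.55) × 4.60 / [3110 × (1 + 0.0883 × 4.60)] = 1.12×10^6 / 4373 = 255.3 m³.
θ_c = V·X/(Q_w·X_r) when wasting from the recycle, so Q_w = V·X/(θ_c·X_r) = 255.3 × 3110 / (4.60 × 11000) = 15.69 m³/d.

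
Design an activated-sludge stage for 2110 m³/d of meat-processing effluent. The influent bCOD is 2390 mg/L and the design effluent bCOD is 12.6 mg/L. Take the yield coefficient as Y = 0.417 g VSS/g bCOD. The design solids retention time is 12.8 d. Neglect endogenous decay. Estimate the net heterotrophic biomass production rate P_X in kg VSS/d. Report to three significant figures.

Since k_d ≈ 0, Y_obs = Y = 0.417 g VSS/g bCOD.
Mass of bCOD removed per day: Q(S₀ − S) = 2110 × 2377 g/m³ = 5016 kg/d.
P_X = Y_obs · Q(S₀ − S) = 0.4170 × 5016 = 2092 kg VSS/d.

P_X ≈ 2090 kg VSS/d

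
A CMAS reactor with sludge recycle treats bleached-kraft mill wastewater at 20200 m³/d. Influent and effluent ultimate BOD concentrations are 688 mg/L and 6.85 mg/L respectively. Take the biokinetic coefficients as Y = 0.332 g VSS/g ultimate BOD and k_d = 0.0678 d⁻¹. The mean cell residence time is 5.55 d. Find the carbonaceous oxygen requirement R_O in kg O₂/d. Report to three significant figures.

R_O ≈ 9050 kg O₂/d

Correct the yield for decay: Y_obs = Y/(1 + k_d θ_c) = 0.332 / (1 + 0.0678 × 5.55) = 0.332 / 1.376 = 0.2412.
Substrate removed = Q·(S₀ − S) = 20200 m³/d × (688 − 6.85) g/m³ = 1.38×10^7 g/d = 13759 kg/d.
P_X = Y_obs·Q·(S₀ − S) = 0.2412 × 13759 = 3319 kg VSS/d.
Carbonaceous O₂ demand = substrate oxidised − cell-mass equivalent = 13759 − 1.42 × 3319 = 9046 kg O₂/d.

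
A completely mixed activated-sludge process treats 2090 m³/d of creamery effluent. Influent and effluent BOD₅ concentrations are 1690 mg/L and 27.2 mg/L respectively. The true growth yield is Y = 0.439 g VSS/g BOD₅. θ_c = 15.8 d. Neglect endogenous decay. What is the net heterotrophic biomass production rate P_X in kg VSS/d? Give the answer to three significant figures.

P_X ≈ 1530 kg VSS/d

Since k_d ≈ 0, Y_obs = Y = 0.439 g VSS/g BOD₅.
Mass of BOD₅ removed per day: Q(S₀ − S) = 2090 × 1663 g/m³ = 3475 kg/d.
Biomass produced: P_X = Y_obs·Q·ΔS = 0.4390 × 3475 ≈ 1526 kg VSS/d.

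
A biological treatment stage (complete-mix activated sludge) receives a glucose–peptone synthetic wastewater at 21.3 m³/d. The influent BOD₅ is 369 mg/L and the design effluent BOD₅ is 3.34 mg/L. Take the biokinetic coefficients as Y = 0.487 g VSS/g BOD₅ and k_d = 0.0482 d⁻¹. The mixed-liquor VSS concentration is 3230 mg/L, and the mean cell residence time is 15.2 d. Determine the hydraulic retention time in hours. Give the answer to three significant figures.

Steady-state biomass mass balance: V·X·(1 + k_d·θ_c) = Y·Q·(S₀ − S)·θ_c, so V = 0.487 × 21.3 × (369 − 3.34) × 15.2 / [3230 × (1 + 0.0482 × 15.2)] = 5.77×10^4 / 5596 = 10.30 m³.
Hydraulic retention time τ = V/Q = 10.30 / 21.3 = 0.4837 d = 11.61 h.

τ ≈ 11.6 h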